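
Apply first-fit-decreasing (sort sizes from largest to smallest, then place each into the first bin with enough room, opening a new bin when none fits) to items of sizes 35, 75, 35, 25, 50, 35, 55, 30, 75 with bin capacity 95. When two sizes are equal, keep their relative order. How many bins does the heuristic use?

5

Sorted descending: 75, 75, 55, 50, 35, 35, 35, 30, 25.
  75 → bin 1 (new)  [load 75/95]
  75 → bin 2 (new)  [load 75/95]
  55 → bin 3 (new)  [load 55/95]
  50 → bin 4 (new)  [load 50/95]
  35 → bin 3  [load 90/95]
  35 → bin 4  [load 85/95]
  35 → bin 5 (new)  [load 35/95]
  30 → bin 5  [load 65/95]
  25 → bin 5  [load 90/95]
5 bins opened.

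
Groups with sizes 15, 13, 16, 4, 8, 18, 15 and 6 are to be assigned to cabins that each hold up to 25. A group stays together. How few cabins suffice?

5

Total = 18 + 16 + 15 + 15 + 13 + 8 + 6 + 4 = 95.
Lower bound: ⌈95/25⌉ = 4 cabins.
Also, 5 groups each exceed 25/2, and no two of those can share a cabin, so at least 5 cabins are needed.
A packing using 5 cabins:
  cabin 1: 18 + 6 = 24
  cabin 2: 16 + 8 = 24
  cabin 3: 15 + 4 = 19
  cabin 4: 15 = 15
  cabin 5: 13 = 13
This matches the lower bound, so 5 is optimal.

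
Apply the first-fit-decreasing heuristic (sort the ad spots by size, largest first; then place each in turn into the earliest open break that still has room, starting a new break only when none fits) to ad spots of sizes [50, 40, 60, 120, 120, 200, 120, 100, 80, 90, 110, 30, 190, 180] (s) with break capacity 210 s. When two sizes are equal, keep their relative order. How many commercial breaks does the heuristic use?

8

Sorted descending: 200, 190, 180, 120, 120, 120, 110, 100, 90, 80, 60, 50, 40, 30.
  200 → break 1 (new)  [load 200/210]
  190 → break 2 (new)  [load 190/210]
  180 → break 3 (new)  [load 180/210]
  120 → break 4 (new)  [load 120/210]
  120 → break 5 (new)  [load 120/210]
  120 → break 6 (new)  [load 120/210]
  110 → break 7 (new)  [load 110/210]
  100 → break 7  [load 210/210]
  90 → break 4  [load 210/210]
  80 → break 5  [load 200/210]
  60 → break 6  [load 180/210]
  50 → break 8 (new)  [load 50/210]
  40 → break 8  [load 90/210]
  30 → break 3  [load 210/210]
8 commercial breaks opened.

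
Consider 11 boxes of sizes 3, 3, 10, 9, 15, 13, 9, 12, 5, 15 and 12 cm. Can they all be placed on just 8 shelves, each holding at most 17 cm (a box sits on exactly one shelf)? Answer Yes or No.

A valid assignment using 8 shelves:
  shelf 1: 15 = 15
  shelf 2: 15 = 15
  shelf 3: 13 + 3 = 16
  shelf 4: 12 + 5 = 17
  shelf 5: 12 + 3 = 15
  shelf 6: 10 = 10
  shelf 7: 9 = 9
  shelf 8: 9 = 9
Every load is within 17 cm, so 8 shelves suffice.

Yes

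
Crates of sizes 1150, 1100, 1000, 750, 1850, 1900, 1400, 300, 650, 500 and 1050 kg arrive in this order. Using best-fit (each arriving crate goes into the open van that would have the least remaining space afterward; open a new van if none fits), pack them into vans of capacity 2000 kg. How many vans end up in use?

  1150 → van 1 (new)  [load 1150/2000]
  1100 → van 2 (new)  [load 1100/2000]
  1000 → van 3 (new)  [load 1000/2000]
  750 → van 1  [load 1900/2000]
  1850 → van 4 (new)  [load 1850/2000]
  1900 → van 5 (new)  [load 1900/2000]
  1400 → van 6 (new)  [load 1400/2000]
  300 → van 6  [load 1700/2000]
  650 → van 2  [load 1750/2000]
  500 → van 3  [load 1500/2000]
  1050 → van 7 (new)  [load 1050/2000]
7 vans opened.

7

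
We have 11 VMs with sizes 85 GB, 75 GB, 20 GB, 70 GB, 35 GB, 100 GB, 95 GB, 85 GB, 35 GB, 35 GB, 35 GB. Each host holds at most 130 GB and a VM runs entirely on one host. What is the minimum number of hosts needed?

6

Total = 100 + 95 + 85 + 85 + 75 + 70 + 35 + 35 + 35 + 35 + 20 = 670 GB.
Lower bound: ⌈670/130⌉ = 6 hosts.
A packing using 6 hosts:
  host 1: 100 + 20 = 120
  host 2: 95 + 35 = 130
  host 3: 85 + 35 = 120
  host 4: 85 + 35 = 120
  host 5: 75 + 35 = 110
  host 6: 70 = 70
This matches the lower bound, so 6 is optimal.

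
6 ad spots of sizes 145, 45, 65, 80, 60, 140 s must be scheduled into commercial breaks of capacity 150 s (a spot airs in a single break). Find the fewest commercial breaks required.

Total = 145 + 140 + 80 + 65 + 60 + 45 = 535 s.
Lower bound: ⌈535/150⌉ = 4 commercial breaks.
A packing using 4 commercial breaks:
  break 1: 145 = 145
  break 2: 140 = 140
  break 3: 80 + 65 = 145
  break 4: 60 + 45 = 105
This matches the lower bound, so 4 is optimal.

4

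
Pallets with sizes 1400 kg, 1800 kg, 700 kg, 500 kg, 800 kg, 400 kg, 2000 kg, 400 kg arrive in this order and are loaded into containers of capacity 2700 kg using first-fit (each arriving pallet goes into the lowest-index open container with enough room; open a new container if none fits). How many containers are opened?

  1400 → container 1 (new)  [load 1400/2700]
  1800 → container 2 (new)  [load 1800/2700]
  700 → container 1  [load 2100/2700]
  500 → container 1  [load 2600/2700]
  800 → container 2  [load 2600/2700]
  400 → container 3 (new)  [load 400/2700]
  2000 → container 3  [load 2400/2700]
  400 → container 4 (new)  [load 400/2700]
4 containers opened.

4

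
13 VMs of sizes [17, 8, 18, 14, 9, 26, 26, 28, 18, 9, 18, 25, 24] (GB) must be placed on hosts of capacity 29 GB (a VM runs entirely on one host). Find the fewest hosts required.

Total = 28 + 26 + 26 + 25 + 24 + 18 + 18 + 18 + 17 + 14 + 9 + 9 + 8 = 240 GB.
Lower bound: ⌈240/29⌉ = 9 hosts.
A packing using 10 hosts:
  host 1: 28 = 28
  host 2: 26 = 26
  host 3: 26 = 26
  host 4: 25 = 25
  host 5: 24 = 24
  host 6: 18 + 9 = 27
  host 7: 18 + 9 = 27
  host 8: 18 + 8 = 26
  host 9: 17 = 17
  host 10: 14 = 14
No arrangement into 9 hosts stays within capacity, so 10 is optimal.

10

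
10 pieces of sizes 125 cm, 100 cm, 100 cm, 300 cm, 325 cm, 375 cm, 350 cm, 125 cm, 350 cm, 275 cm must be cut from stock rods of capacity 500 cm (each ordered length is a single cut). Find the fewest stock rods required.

6

Total = 375 + 350 + 350 + 325 + 300 + 275 + 125 + 125 + 100 + 100 = 2425 cm.
Lower bound: ⌈2425/500⌉ = 5 stock rods.
Also, 6 pieces each exceed 250 cm, and no two of those can share a stock rod, so at least 6 stock rods are needed.
A packing using 6 stock rods:
  stock rod 1: 375 + 125 = 500
  stock rod 2: 350 + 125 = 475
  stock rod 3: 350 + 100 = 450
  stock rod 4: 325 + 100 = 425
  stock rod 5: 300 = 300
  stock rod 6: 275 = 275
This matches the lower bound, so 6 is optimal.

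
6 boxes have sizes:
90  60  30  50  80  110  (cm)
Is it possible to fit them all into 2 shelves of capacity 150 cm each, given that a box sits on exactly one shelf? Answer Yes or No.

Total = 420 cm; ⌈420/150⌉ = 3.
At least 3 shelves are required, but only 2 are allowed.

No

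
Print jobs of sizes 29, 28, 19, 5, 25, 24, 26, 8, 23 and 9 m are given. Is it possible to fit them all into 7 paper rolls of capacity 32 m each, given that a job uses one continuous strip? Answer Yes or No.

Yes

A valid assignment using 7 paper rolls:
  roll 1: 29 = 29
  roll 2: 28 = 28
  roll 3: 26 + 5 = 31
  roll 4: 25 = 25
  roll 5: 24 + 8 = 32
  roll 6: 23 + 9 = 32
  roll 7: 19 = 19
Every load is within 32 m, so 7 paper rolls suffice.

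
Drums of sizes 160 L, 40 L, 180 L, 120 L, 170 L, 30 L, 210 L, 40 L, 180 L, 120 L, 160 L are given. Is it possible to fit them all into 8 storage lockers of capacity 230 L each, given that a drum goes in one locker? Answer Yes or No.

A valid assignment using 8 storage lockers:
  locker 1: 210 = 210
  locker 2: 180 + 40 = 220
  locker 3: 180 + 40 = 220
  locker 4: 170 + 30 = 200
  locker 5: 160 = 160
  locker 6: 160 = 160
  locker 7: 120 = 120
  locker 8: 120 = 120
Every load is within 230 L, so 8 storage lockers suffice.

Yes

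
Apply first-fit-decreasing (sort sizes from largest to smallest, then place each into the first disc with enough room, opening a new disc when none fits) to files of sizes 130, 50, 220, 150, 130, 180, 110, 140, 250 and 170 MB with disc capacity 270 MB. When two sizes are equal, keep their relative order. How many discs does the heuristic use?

Sorted descending: 250, 220, 180, 170, 150, 140, 130, 130, 110, 50.
  250 → disc 1 (new)  [load 250/270]
  220 → disc 2 (new)  [load 220/270]
  180 → disc 3 (new)  [load 180/270]
  170 → disc 4 (new)  [load 170/270]
  150 → disc 5 (new)  [load 150/270]
  140 → disc 6 (new)  [load 140/270]
  130 → disc 6  [load 270/270]
  130 → disc 7 (new)  [load 130/270]
  110 → disc 5  [load 260/270]
  50 → disc 2  [load 270/270]
7 discs opened.

7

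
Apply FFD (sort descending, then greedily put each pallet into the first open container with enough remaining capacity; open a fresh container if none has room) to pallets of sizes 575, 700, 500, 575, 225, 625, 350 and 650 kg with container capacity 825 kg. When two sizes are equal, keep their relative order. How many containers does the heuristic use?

7

Sorted descending: 700, 650, 625, 575, 575, 500, 350, 225.
  700 → container 1 (new)  [load 700/825]
  650 → container 2 (new)  [load 650/825]
  625 → container 3 (new)  [load 625/825]
  575 → container 4 (new)  [load 575/825]
  575 → container 5 (new)  [load 575/825]
  500 → container 6 (new)  [load 500/825]
  350 → container 7 (new)  [load 350/825]
  225 → container 4  [load 800/825]
7 containers opened.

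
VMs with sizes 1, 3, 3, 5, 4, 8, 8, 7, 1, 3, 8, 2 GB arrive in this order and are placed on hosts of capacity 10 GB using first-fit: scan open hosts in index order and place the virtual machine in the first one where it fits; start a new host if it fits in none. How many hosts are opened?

6

  1 → host 1 (new)  [load 1/10]
  3 → host 1  [load 4/10]
  3 → host 1  [load 7/10]
  5 → host 2 (new)  [load 5/10]
  4 → host 2  [load 9/10]
  8 → host 3 (new)  [load 8/10]
  8 → host 4 (new)  [load 8/10]
  7 → host 5 (new)  [load 7/10]
  1 → host 1  [load 8/10]
  3 → host 5  [load 10/10]
  8 → host 6 (new)  [load 8/10]
  2 → host 1  [load 10/10]
6 hosts opened.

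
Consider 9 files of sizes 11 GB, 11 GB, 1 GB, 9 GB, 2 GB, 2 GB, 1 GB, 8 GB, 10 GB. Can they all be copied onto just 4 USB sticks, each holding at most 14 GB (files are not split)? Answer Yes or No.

No

Total = 55 GB; ⌈55/14⌉ = 4.
5 files each exceed half the capacity and cannot share a USB stick, forcing at least 5 USB sticks.
At least 5 USB sticks are required, but only 4 are allowed.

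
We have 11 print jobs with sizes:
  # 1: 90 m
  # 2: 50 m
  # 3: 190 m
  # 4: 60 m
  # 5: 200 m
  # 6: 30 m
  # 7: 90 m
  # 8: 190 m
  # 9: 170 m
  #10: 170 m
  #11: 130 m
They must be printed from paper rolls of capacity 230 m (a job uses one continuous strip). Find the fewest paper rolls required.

7

Total = 200 + 190 + 190 + 170 + 170 + 130 + 90 + 90 + 60 + 50 + 30 = 1370 m.
Lower bound: ⌈1370/230⌉ = 6 paper rolls.
A packing using 7 paper rolls:
  roll 1: 200 + 30 = 230
  roll 2: 190 = 190
  roll 3: 190 = 190
  roll 4: 170 + 60 = 230
  roll 5: 170 + 50 = 220
  roll 6: 130 + 90 = 220
  roll 7: 90 = 90
No arrangement into 6 paper rolls stays within capacity, so 7 is optimal.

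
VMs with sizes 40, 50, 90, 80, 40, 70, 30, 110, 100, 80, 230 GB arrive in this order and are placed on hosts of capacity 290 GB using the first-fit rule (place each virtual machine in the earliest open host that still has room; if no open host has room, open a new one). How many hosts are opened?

4

  40 → host 1 (new)  [load 40/290]
  50 → host 1  [load 90/290]
  90 → host 1  [load 180/290]
  80 → host 1  [load 260/290]
  40 → host 2 (new)  [load 40/290]
  70 → host 2  [load 110/290]
  30 → host 1  [load 290/290]
  110 → host 2  [load 220/290]
  100 → host 3 (new)  [load 100/290]
  80 → host 3  [load 180/290]
  230 → host 4 (new)  [load 230/290]
4 hosts opened.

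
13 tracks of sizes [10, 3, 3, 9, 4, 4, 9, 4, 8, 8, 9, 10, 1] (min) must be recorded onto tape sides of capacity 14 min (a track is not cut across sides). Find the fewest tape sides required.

7

Total = 10 + 10 + 9 + 9 + 9 + 8 + 8 + 4 + 4 + 4 + 3 + 3 + 1 = 82 min.
Lower bound: ⌈82/14⌉ = 6 tape sides.
Also, 7 tracks each exceed 7 min, and no two of those can share a side, so at least 7 tape sides are needed.
A packing using 7 tape sides:
  side 1: 10 + 4 = 14
  side 2: 10 + 4 = 14
  side 3: 9 + 4 + 1 = 14
  side 4: 9 + 3 = 12
  side 5: 9 + 3 = 12
  side 6: 8 = 8
  side 7: 8 = 8
This matches the lower bound, so 7 is optimal.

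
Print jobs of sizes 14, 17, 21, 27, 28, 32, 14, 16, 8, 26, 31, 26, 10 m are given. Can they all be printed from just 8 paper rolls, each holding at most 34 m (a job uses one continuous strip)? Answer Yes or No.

No

Total = 270 m; ⌈270/34⌉ = 8.
The bound of 8 does not rule out 8, but exhaustive search shows no assignment into 8 paper rolls of capacity 34 m exists — the minimum is 9.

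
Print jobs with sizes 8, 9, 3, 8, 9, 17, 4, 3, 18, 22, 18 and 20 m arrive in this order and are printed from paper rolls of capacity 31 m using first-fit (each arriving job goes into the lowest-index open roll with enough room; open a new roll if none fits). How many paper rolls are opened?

6

  8 → roll 1 (new)  [load 8/31]
  9 → roll 1  [load 17/31]
  3 → roll 1  [load 20/31]
  8 → roll 1  [load 28/31]
  9 → roll 2 (new)  [load 9/31]
  17 → roll 2  [load 26/31]
  4 → roll 2  [load 30/31]
  3 → roll 1  [load 31/31]
  18 → roll 3 (new)  [load 18/31]
  22 → roll 4 (new)  [load 22/31]
  18 → roll 5 (new)  [load 18/31]
  20 → roll 6 (new)  [load 20/31]
6 paper rolls opened.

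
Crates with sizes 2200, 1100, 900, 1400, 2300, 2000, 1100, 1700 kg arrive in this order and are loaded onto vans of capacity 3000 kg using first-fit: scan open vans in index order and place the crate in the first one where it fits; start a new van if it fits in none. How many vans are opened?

6

  2200 → van 1 (new)  [load 2200/3000]
  1100 → van 2 (new)  [load 1100/3000]
  900 → van 2  [load 2000/3000]
  1400 → van 3 (new)  [load 1400/3000]
  2300 → van 4 (new)  [load 2300/3000]
  2000 → van 5 (new)  [load 2000/3000]
  1100 → van 3  [load 2500/3000]
  1700 → van 6 (new)  [load 1700/3000]
6 vans opened.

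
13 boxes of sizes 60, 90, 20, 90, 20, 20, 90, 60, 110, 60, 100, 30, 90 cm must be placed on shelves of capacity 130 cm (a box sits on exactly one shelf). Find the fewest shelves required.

8

Total = 110 + 100 + 90 + 90 + 90 + 90 + 60 + 60 + 60 + 30 + 20 + 20 + 20 = 840 cm.
Lower bound: ⌈840/130⌉ = 7 shelves.
A packing using 8 shelves:
  shelf 1: 110 + 20 = 130
  shelf 2: 100 + 30 = 130
  shelf 3: 90 + 20 + 20 = 130
  shelf 4: 90 = 90
  shelf 5: 90 = 90
  shelf 6: 90 = 90
  shelf 7: 60 + 60 = 120
  shelf 8: 60 = 60
No arrangement into 7 shelves stays within capacity, so 8 is optimal.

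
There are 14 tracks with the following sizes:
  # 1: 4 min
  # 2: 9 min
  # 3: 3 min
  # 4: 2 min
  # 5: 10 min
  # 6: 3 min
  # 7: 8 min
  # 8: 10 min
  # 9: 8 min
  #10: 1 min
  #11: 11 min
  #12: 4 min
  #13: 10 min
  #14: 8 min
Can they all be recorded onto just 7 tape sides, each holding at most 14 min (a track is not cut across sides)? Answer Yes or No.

No

Total = 91 min; ⌈91/14⌉ = 7.
8 tracks each exceed half the capacity and cannot share a side, forcing at least 8 tape sides.
At least 8 tape sides are required, but only 7 are allowed.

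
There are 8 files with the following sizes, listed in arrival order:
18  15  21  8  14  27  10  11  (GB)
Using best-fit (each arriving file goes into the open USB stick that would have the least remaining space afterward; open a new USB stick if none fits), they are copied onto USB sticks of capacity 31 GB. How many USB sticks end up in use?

  18 → USB stick 1 (new)  [load 18/31]
  15 → USB stick 2 (new)  [load 15/31]
  21 → USB stick 3 (new)  [load 21/31]
  8 → USB stick 3  [load 29/31]
  14 → USB stick 2  [load 29/31]
  27 → USB stick 4 (new)  [load 27/31]
  10 → USB stick 1  [load 28/31]
  11 → USB stick 5 (new)  [load 11/31]
5 USB sticks opened.

5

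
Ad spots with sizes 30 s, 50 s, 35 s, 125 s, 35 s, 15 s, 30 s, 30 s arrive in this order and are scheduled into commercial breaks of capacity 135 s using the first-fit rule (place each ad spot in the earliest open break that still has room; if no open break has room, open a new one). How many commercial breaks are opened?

  30 → break 1 (new)  [load 30/135]
  50 → break 1  [load 80/135]
  35 → break 1  [load 115/135]
  125 → break 2 (new)  [load 125/135]
  35 → break 3 (new)  [load 35/135]
  15 → break 1  [load 130/135]
  30 → break 3  [load 65/135]
  30 → break 3  [load 95/135]
3 commercial breaks opened.

3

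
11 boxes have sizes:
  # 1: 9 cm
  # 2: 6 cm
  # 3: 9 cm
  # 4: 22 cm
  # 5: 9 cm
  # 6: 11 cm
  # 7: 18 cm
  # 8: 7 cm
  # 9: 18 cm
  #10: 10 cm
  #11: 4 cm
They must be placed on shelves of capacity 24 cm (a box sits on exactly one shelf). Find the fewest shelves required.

Total = 22 + 18 + 18 + 11 + 10 + 9 + 9 + 9 + 7 + 6 + 4 = 123 cm.
Lower bound: ⌈123/24⌉ = 6 shelves.
A packing using 6 shelves:
  shelf 1: 22 = 22
  shelf 2: 18 + 6 = 24
  shelf 3: 18 + 4 = 22
  shelf 4: 11 + 10 = 21
  shelf 5: 9 + 9 = 18
  shelf 6: 9 + 7 = 16
This matches the lower bound, so 6 is optimal.

6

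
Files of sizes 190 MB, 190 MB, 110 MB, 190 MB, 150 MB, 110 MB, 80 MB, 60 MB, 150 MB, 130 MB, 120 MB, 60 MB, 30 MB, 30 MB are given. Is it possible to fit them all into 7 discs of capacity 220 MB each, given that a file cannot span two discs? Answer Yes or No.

Total = 1600 MB; ⌈1600/220⌉ = 8.
At least 8 discs are required, but only 7 are allowed.

No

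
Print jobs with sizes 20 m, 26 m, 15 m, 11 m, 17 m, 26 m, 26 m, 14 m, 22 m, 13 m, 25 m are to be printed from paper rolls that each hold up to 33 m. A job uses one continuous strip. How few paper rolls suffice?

Total = 26 + 26 + 26 + 25 + 22 + 20 + 17 + 15 + 14 + 13 + 11 = 215 m.
Lower bound: ⌈215/33⌉ = 7 paper rolls.
A packing using 8 paper rolls:
  roll 1: 26 = 26
  roll 2: 26 = 26
  roll 3: 26 = 26
  roll 4: 25 = 25
  roll 5: 22 + 11 = 33
  roll 6: 20 + 13 = 33
  roll 7: 17 + 15 = 32
  roll 8: 14 = 14
No arrangement into 7 paper rolls stays within capacity, so 8 is optimal.

8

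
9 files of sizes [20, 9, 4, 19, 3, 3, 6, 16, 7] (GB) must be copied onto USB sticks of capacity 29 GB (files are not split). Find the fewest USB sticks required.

3

Total = 20 + 19 + 16 + 9 + 7 + 6 + 4 + 3 + 3 = 87 GB.
Lower bound: ⌈87/29⌉ = 3 USB sticks.
A packing using 3 USB sticks:
  USB stick 1: 20 + 9 = 29
  USB stick 2: 19 + 7 + 3 = 29
  USB stick 3: 16 + 6 + 4 + 3 = 29
This matches the lower bound, so 3 is optimal.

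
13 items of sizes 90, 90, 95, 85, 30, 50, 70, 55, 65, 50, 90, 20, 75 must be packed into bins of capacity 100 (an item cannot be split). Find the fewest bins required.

10

Total = 95 + 90 + 90 + 90 + 85 + 75 + 70 + 65 + 55 + 50 + 50 + 30 + 20 = 865.
Lower bound: ⌈865/100⌉ = 9 bins.
A packing using 10 bins:
  bin 1: 95 = 95
  bin 2: 90 = 90
  bin 3: 90 = 90
  bin 4: 90 = 90
  bin 5: 85 = 85
  bin 6: 75 + 20 = 95
  bin 7: 70 + 30 = 100
  bin 8: 65 = 65
  bin 9: 55 = 55
  bin 10: 50 + 50 = 100
No arrangement into 9 bins stays within capacity, so 10 is optimal.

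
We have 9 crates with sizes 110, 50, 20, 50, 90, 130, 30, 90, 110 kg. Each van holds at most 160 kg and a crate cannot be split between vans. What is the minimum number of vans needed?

Total = 130 + 110 + 110 + 90 + 90 + 50 + 50 + 30 + 20 = 680 kg.
Lower bound: ⌈680/160⌉ = 5 vans.
A packing using 5 vans:
  van 1: 130 + 30 = 160
  van 2: 110 + 50 = 160
  van 3: 110 + 50 = 160
  van 4: 90 + 20 = 110
  van 5: 90 = 90
This matches the lower bound, so 5 is optimal.

5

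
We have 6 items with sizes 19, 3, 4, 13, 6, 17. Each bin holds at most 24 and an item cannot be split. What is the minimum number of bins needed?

Total = 19 + 17 + 13 + 6 + 4 + 3 = 62.
Lower bound: ⌈62/24⌉ = 3 bins.
A packing using 3 bins:
  bin 1: 19 + 4 = 23
  bin 2: 17 + 6 = 23
  bin 3: 13 + 3 = 16
This matches the lower bound, so 3 is optimal.

3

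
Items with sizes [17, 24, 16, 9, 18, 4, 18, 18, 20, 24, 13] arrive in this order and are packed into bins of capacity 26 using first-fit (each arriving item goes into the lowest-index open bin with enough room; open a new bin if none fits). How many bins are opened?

9

  17 → bin 1 (new)  [load 17/26]
  24 → bin 2 (new)  [load 24/26]
  16 → bin 3 (new)  [load 16/26]
  9 → bin 1  [load 26/26]
  18 → bin 4 (new)  [load 18/26]
  4 → bin 3  [load 20/26]
  18 → bin 5 (new)  [load 18/26]
  18 → bin 6 (new)  [load 18/26]
  20 → bin 7 (new)  [load 20/26]
  24 → bin 8 (new)  [load 24/26]
  13 → bin 9 (new)  [load 13/26]
9 bins opened.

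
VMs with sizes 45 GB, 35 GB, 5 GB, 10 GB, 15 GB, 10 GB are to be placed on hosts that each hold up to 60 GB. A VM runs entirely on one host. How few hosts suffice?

Total = 45 + 35 + 15 + 10 + 10 + 5 = 120 GB.
Lower bound: ⌈120/60⌉ = 2 hosts.
A packing using 2 hosts:
  host 1: 45 + 15 = 60
  host 2: 35 + 10 + 10 + 5 = 60
This matches the lower bound, so 2 is optimal.

2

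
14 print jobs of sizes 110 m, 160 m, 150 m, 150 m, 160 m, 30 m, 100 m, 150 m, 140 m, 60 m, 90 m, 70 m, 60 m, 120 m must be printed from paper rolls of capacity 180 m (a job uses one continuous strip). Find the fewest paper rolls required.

10

Total = 160 + 160 + 150 + 150 + 150 + 140 + 120 + 110 + 100 + 90 + 70 + 60 + 60 + 30 = 1550 m.
Lower bound: ⌈1550/180⌉ = 9 paper rolls.
A packing using 10 paper rolls:
  roll 1: 160 = 160
  roll 2: 160 = 160
  roll 3: 150 + 30 = 180
  roll 4: 150 = 150
  roll 5: 150 = 150
  roll 6: 140 = 140
  roll 7: 120 + 60 = 180
  roll 8: 110 + 70 = 180
  roll 9: 100 + 60 = 160
  roll 10: 90 = 90
No arrangement into 9 paper rolls stays within capacity, so 10 is optimal.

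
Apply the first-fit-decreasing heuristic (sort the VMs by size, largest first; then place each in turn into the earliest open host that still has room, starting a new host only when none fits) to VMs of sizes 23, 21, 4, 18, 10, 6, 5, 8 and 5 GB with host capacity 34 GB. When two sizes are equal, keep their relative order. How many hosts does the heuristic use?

Sorted descending: 23, 21, 18, 10, 8, 6, 5, 5, 4.
  23 → host 1 (new)  [load 23/34]
  21 → host 2 (new)  [load 21/34]
  18 → host 3 (new)  [load 18/34]
  10 → host 1  [load 33/34]
  8 → host 2  [load 29/34]
  6 → host 3  [load 24/34]
  5 → host 2  [load 34/34]
  5 → host 3  [load 29/34]
  4 → host 3  [load 33/34]
3 hosts opened.

3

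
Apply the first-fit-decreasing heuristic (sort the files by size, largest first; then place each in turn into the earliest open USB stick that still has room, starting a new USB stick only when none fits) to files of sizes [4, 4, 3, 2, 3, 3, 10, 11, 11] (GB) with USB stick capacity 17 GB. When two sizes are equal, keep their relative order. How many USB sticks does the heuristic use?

Sorted descending: 11, 11, 10, 4, 4, 3, 3, 3, 2.
  11 → USB stick 1 (new)  [load 11/17]
  11 → USB stick 2 (new)  [load 11/17]
  10 → USB stick 3 (new)  [load 10/17]
  4 → USB stick 1  [load 15/17]
  4 → USB stick 2  [load 15/17]
  3 → USB stick 3  [load 13/17]
  3 → USB stick 3  [load 16/17]
  3 → USB stick 4 (new)  [load 3/17]
  2 → USB stick 1  [load 17/17]
4 USB sticks opened.

4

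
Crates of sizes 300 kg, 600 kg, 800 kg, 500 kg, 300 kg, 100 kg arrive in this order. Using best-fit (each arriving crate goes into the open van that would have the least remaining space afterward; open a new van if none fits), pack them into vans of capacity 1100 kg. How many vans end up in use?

3

  300 → van 1 (new)  [load 300/1100]
  600 → van 1  [load 900/1100]
  800 → van 2 (new)  [load 800/1100]
  500 → van 3 (new)  [load 500/1100]
  300 → van 2  [load 1100/1100]
  100 → van 1  [load 1000/1100]
3 vans opened.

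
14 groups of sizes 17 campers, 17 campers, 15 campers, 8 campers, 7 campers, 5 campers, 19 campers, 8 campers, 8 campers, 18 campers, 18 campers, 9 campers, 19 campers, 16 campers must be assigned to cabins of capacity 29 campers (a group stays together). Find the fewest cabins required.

Total = 19 + 19 + 18 + 18 + 17 + 17 + 16 + 15 + 9 + 8 + 8 + 8 + 7 + 5 = 184 campers.
Lower bound: ⌈184/29⌉ = 7 cabins.
Also, 8 groups each exceed 29/2 campers, and no two of those can share a cabin, so at least 8 cabins are needed.
A packing using 8 cabins:
  cabin 1: 19 + 9 = 28
  cabin 2: 19 + 8 = 27
  cabin 3: 18 + 8 = 26
  cabin 4: 18 + 8 = 26
  cabin 5: 17 + 7 + 5 = 29
  cabin 6: 17 = 17
  cabin 7: 16 = 16
  cabin 8: 15 = 15
This matches the lower bound, so 8 is optimal.

8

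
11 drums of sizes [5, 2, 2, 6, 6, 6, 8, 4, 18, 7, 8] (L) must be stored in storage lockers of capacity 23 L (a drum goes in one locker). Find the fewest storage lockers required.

Total = 18 + 8 + 8 + 7 + 6 + 6 + 6 + 5 + 4 + 2 + 2 = 72 L.
Lower bound: ⌈72/23⌉ = 4 storage lockers.
A packing using 4 storage lockers:
  locker 1: 18 + 5 = 23
  locker 2: 8 + 8 + 7 = 23
  locker 3: 6 + 6 + 6 + 4 = 22
  locker 4: 2 + 2 = 4
This matches the lower bound, so 4 is optimal.

4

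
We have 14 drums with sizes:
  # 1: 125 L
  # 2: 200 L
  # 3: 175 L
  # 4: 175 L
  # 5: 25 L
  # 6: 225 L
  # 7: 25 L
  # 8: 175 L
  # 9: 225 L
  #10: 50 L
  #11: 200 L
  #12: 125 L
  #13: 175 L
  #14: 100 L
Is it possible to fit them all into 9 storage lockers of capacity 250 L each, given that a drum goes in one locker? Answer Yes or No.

Total = 2000 L; ⌈2000/250⌉ = 8.
The bound of 8 does not rule out 9, but exhaustive search shows no assignment into 9 storage lockers of capacity 250 L exists — the minimum is 10.

No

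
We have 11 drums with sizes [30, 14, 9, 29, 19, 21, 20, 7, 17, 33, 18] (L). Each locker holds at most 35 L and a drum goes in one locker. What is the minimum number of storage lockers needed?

7

Total = 33 + 30 + 29 + 21 + 20 + 19 + 18 + 17 + 14 + 9 + 7 = 217 L.
Lower bound: ⌈217/35⌉ = 7 storage lockers.
A packing using 7 storage lockers:
  locker 1: 33 = 33
  locker 2: 30 = 30
  locker 3: 29 = 29
  locker 4: 21 + 14 = 35
  locker 5: 20 + 9 = 29
  locker 6: 19 + 7 = 26
  locker 7: 18 + 17 = 35
This matches the lower bound, so 7 is optimal.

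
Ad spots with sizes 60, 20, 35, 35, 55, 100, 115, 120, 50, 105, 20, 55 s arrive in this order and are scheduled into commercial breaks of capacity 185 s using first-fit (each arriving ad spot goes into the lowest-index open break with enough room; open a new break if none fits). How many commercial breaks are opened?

5

  60 → break 1 (new)  [load 60/185]
  20 → break 1  [load 80/185]
  35 → break 1  [load 115/185]
  35 → break 1  [load 150/185]
  55 → break 2 (new)  [load 55/185]
  100 → break 2  [load 155/185]
  115 → break 3 (new)  [load 115/185]
  120 → break 4 (new)  [load 120/185]
  50 → break 3  [load 165/185]
  105 → break 5 (new)  [load 105/185]
  20 → break 1  [load 170/185]
  55 → break 4  [load 175/185]
5 commercial breaks opened.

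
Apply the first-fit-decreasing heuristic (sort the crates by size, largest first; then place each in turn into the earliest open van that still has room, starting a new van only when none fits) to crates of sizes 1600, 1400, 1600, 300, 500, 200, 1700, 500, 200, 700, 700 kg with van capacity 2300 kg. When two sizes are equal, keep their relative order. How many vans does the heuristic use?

Sorted descending: 1700, 1600, 1600, 1400, 700, 700, 500, 500, 300, 200, 200.
  1700 → van 1 (new)  [load 1700/2300]
  1600 → van 2 (new)  [load 1600/2300]
  1600 → van 3 (new)  [load 1600/2300]
  1400 → van 4 (new)  [load 1400/2300]
  700 → van 2  [load 2300/2300]
  700 → van 3  [load 2300/2300]
  500 → van 1  [load 2200/2300]
  500 → van 4  [load 1900/2300]
  300 → van 4  [load 2200/2300]
  200 → van 5 (new)  [load 200/2300]
  200 → van 5  [load 400/2300]
5 vans opened.

5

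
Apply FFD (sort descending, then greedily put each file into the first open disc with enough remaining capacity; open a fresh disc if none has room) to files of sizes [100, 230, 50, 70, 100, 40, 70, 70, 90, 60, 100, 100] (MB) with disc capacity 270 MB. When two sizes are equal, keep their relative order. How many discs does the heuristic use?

Sorted descending: 230, 100, 100, 100, 100, 90, 70, 70, 70, 60, 50, 40.
  230 → disc 1 (new)  [load 230/270]
  100 → disc 2 (new)  [load 100/270]
  100 → disc 2  [load 200/270]
  100 → disc 3 (new)  [load 100/270]
  100 → disc 3  [load 200/270]
  90 → disc 4 (new)  [load 90/270]
  70 → disc 2  [load 270/270]
  70 → disc 3  [load 270/270]
  70 → disc 4  [load 160/270]
  60 → disc 4  [load 220/270]
  50 → disc 4  [load 270/270]
  40 → disc 1  [load 270/270]
4 discs opened.

4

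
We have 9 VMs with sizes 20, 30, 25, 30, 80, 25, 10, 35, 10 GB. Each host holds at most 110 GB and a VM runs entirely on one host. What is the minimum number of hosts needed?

Total = 80 + 35 + 30 + 30 + 25 + 25 + 20 + 10 + 10 = 265 GB.
Lower bound: ⌈265/110⌉ = 3 hosts.
A packing using 3 hosts:
  host 1: 80 + 30 = 110
  host 2: 35 + 30 + 25 + 20 = 110
  host 3: 25 + 10 + 10 = 45
This matches the lower bound, so 3 is optimal.

3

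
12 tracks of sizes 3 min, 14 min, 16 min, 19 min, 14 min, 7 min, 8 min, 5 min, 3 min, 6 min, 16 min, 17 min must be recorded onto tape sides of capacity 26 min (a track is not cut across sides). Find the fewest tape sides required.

Total = 19 + 17 + 16 + 16 + 14 + 14 + 8 + 7 + 6 + 5 + 3 + 3 = 128 min.
Lower bound: ⌈128/26⌉ = 5 tape sides.
Also, 6 tracks each exceed 13 min, and no two of those can share a side, so at least 6 tape sides are needed.
A packing using 6 tape sides:
  side 1: 19 + 7 = 26
  side 2: 17 + 8 = 25
  side 3: 16 + 6 + 3 = 25
  side 4: 16 + 5 + 3 = 24
  side 5: 14 = 14
  side 6: 14 = 14
This matches the lower bound, so 6 is optimal.

6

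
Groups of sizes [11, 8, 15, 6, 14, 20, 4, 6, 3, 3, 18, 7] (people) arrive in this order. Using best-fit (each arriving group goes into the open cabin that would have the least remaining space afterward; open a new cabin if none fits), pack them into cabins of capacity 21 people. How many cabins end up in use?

  11 → cabin 1 (new)  [load 11/21]
  8 → cabin 1  [load 19/21]
  15 → cabin 2 (new)  [load 15/21]
  6 → cabin 2  [load 21/21]
  14 → cabin 3 (new)  [load 14/21]
  20 → cabin 4 (new)  [load 20/21]
  4 → cabin 3  [load 18/21]
  6 → cabin 5 (new)  [load 6/21]
  3 → cabin 3  [load 21/21]
  3 → cabin 5  [load 9/21]
  18 → cabin 6 (new)  [load 18/21]
  7 → cabin 5  [load 16/21]
6 cabins opened.

6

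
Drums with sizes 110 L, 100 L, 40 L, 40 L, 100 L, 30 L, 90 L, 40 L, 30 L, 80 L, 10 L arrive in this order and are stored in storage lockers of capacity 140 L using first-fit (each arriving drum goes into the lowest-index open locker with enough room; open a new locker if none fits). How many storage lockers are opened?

  110 → locker 1 (new)  [load 110/140]
  100 → locker 2 (new)  [load 100/140]
  40 → locker 2  [load 140/140]
  40 → locker 3 (new)  [load 40/140]
  100 → locker 3  [load 140/140]
  30 → locker 1  [load 140/140]
  90 → locker 4 (new)  [load 90/140]
  40 → locker 4  [load 130/140]
  30 → locker 5 (new)  [load 30/140]
  80 → locker 5  [load 110/140]
  10 → locker 4  [load 140/140]
5 storage lockers opened.

5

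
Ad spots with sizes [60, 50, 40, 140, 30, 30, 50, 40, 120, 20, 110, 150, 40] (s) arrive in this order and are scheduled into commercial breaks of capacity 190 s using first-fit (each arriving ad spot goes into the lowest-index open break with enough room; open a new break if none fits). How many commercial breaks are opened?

  60 → break 1 (new)  [load 60/190]
  50 → break 1  [load 110/190]
  40 → break 1  [load 150/190]
  140 → break 2 (new)  [load 140/190]
  30 → break 1  [load 180/190]
  30 → break 2  [load 170/190]
  50 → break 3 (new)  [load 50/190]
  40 → break 3  [load 90/190]
  120 → break 4 (new)  [load 120/190]
  20 → break 2  [load 190/190]
  110 → break 5 (new)  [load 110/190]
  150 → break 6 (new)  [load 150/190]
  40 → break 3  [load 130/190]
6 commercial breaks opened.

6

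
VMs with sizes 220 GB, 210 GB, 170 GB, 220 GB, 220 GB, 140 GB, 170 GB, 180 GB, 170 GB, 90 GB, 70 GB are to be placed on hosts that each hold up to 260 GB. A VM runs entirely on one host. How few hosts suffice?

Total = 220 + 220 + 220 + 210 + 180 + 170 + 170 + 170 + 140 + 90 + 70 = 1860 GB.
Lower bound: ⌈1860/260⌉ = 8 hosts.
Also, 9 VMs each exceed 130 GB, and no two of those can share a host, so at least 9 hosts are needed.
A packing using 9 hosts:
  host 1: 220 = 220
  host 2: 220 = 220
  host 3: 220 = 220
  host 4: 210 = 210
  host 5: 180 + 70 = 250
  host 6: 170 + 90 = 260
  host 7: 170 = 170
  host 8: 170 = 170
  host 9: 140 = 140
This matches the lower bound, so 9 is optimal.

9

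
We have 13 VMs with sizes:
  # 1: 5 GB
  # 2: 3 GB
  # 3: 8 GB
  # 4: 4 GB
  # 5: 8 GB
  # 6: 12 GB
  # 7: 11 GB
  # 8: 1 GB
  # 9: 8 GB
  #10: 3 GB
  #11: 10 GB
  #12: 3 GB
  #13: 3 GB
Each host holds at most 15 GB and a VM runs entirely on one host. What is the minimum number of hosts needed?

Total = 12 + 11 + 10 + 8 + 8 + 8 + 5 + 4 + 3 + 3 + 3 + 3 + 1 = 79 GB.
Lower bound: ⌈79/15⌉ = 6 hosts.
A packing using 6 hosts:
  host 1: 12 + 3 = 15
  host 2: 11 + 4 = 15
  host 3: 10 + 5 = 15
  host 4: 8 + 3 + 3 + 1 = 15
  host 5: 8 + 3 = 11
  host 6: 8 = 8
This matches the lower bound, so 6 is optimal.

6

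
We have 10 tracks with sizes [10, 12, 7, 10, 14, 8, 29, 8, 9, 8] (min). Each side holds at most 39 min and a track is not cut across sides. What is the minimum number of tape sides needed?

3

Total = 29 + 14 + 12 + 10 + 10 + 9 + 8 + 8 + 8 + 7 = 115 min.
Lower bound: ⌈115/39⌉ = 3 tape sides.
A packing using 3 tape sides:
  side 1: 29 + 10 = 39
  side 2: 14 + 10 + 8 + 7 = 39
  side 3: 12 + 9 + 8 + 8 = 37
This matches the lower bound, so 3 is optimal.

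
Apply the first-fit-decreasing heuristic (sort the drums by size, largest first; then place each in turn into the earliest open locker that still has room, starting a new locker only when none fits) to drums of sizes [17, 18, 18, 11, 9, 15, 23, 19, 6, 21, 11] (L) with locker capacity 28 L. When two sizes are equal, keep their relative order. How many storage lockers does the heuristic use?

Sorted descending: 23, 21, 19, 18, 18, 17, 15, 11, 11, 9, 6.
  23 → locker 1 (new)  [load 23/28]
  21 → locker 2 (new)  [load 21/28]
  19 → locker 3 (new)  [load 19/28]
  18 → locker 4 (new)  [load 18/28]
  18 → locker 5 (new)  [load 18/28]
  17 → locker 6 (new)  [load 17/28]
  15 → locker 7 (new)  [load 15/28]
  11 → locker 6  [load 28/28]
  11 → locker 7  [load 26/28]
  9 → locker 3  [load 28/28]
  6 → locker 2  [load 27/28]
7 storage lockers opened.

7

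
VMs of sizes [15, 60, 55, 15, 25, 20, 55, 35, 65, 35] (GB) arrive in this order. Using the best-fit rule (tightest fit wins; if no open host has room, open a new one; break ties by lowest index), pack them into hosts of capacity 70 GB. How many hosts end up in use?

  15 → host 1 (new)  [load 15/70]
  60 → host 2 (new)  [load 60/70]
  55 → host 1  [load 70/70]
  15 → host 3 (new)  [load 15/70]
  25 → host 3  [load 40/70]
  20 → host 3  [load 60/70]
  55 → host 4 (new)  [load 55/70]
  35 → host 5 (new)  [load 35/70]
  65 → host 6 (new)  [load 65/70]
  35 → host 5  [load 70/70]
6 hosts opened.

6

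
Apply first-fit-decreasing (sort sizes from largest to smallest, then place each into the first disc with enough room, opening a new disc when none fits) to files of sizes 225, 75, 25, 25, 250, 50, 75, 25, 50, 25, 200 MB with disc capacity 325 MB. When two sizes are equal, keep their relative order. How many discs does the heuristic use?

Sorted descending: 250, 225, 200, 75, 75, 50, 50, 25, 25, 25, 25.
  250 → disc 1 (new)  [load 250/325]
  225 → disc 2 (new)  [load 225/325]
  200 → disc 3 (new)  [load 200/325]
  75 → disc 1  [load 325/325]
  75 → disc 2  [load 300/325]
  50 → disc 3  [load 250/325]
  50 → disc 3  [load 300/325]
  25 → disc 2  [load 325/325]
  25 → disc 3  [load 325/325]
  25 → disc 4 (new)  [load 25/325]
  25 → disc 4  [load 50/325]
4 discs opened.

4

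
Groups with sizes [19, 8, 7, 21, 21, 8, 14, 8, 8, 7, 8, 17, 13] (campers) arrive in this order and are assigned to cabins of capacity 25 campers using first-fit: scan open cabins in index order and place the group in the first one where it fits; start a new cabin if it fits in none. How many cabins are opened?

  19 → cabin 1 (new)  [load 19/25]
  8 → cabin 2 (new)  [load 8/25]
  7 → cabin 2  [load 15/25]
  21 → cabin 3 (new)  [load 21/25]
  21 → cabin 4 (new)  [load 21/25]
  8 → cabin 2  [load 23/25]
  14 → cabin 5 (new)  [load 14/25]
  8 → cabin 5  [load 22/25]
  8 → cabin 6 (new)  [load 8/25]
  7 → cabin 6  [load 15/25]
  8 → cabin 6  [load 23/25]
  17 → cabin 7 (new)  [load 17/25]
  13 → cabin 8 (new)  [load 13/25]
8 cabins opened.

8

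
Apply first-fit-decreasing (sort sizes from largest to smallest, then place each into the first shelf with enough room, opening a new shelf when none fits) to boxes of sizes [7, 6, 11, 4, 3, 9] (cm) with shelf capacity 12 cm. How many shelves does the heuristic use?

Sorted descending: 11, 9, 7, 6, 4, 3.
  11 → shelf 1 (new)  [load 11/12]
  9 → shelf 2 (new)  [load 9/12]
  7 → shelf 3 (new)  [load 7/12]
  6 → shelf 4 (new)  [load 6/12]
  4 → shelf 3  [load 11/12]
  3 → shelf 2  [load 12/12]
4 shelves opened.

4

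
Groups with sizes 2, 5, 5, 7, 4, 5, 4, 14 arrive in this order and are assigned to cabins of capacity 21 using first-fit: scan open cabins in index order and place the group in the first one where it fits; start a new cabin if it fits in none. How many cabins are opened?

3

  2 → cabin 1 (new)  [load 2/21]
  5 → cabin 1  [load 7/21]
  5 → cabin 1  [load 12/21]
  7 → cabin 1  [load 19/21]
  4 → cabin 2 (new)  [load 4/21]
  5 → cabin 2  [load 9/21]
  4 → cabin 2  [load 13/21]
  14 → cabin 3 (new)  [load 14/21]
3 cabins opened.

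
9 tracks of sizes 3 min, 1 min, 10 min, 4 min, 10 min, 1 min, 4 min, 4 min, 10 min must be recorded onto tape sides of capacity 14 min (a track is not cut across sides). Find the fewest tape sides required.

4

Total = 10 + 10 + 10 + 4 + 4 + 4 + 3 + 1 + 1 = 47 min.
Lower bound: ⌈47/14⌉ = 4 tape sides.
A packing using 4 tape sides:
  side 1: 10 + 4 = 14
  side 2: 10 + 4 = 14
  side 3: 10 + 4 = 14
  side 4: 3 + 1 + 1 = 5
This matches the lower bound, so 4 is optimal.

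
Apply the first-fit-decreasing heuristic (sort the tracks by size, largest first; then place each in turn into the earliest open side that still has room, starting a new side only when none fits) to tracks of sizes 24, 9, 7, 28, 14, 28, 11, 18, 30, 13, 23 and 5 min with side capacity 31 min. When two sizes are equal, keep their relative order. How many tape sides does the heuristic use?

Sorted descending: 30, 28, 28, 24, 23, 18, 14, 13, 11, 9, 7, 5.
  30 → side 1 (new)  [load 30/31]
  28 → side 2 (new)  [load 28/31]
  28 → side 3 (new)  [load 28/31]
  24 → side 4 (new)  [load 24/31]
  23 → side 5 (new)  [load 23/31]
  18 → side 6 (new)  [load 18/31]
  14 → side 7 (new)  [load 14/31]
  13 → side 6  [load 31/31]
  11 → side 7  [load 25/31]
  9 → side 8 (new)  [load 9/31]
  7 → side 4  [load 31/31]
  5 → side 5  [load 28/31]
8 tape sides opened.

8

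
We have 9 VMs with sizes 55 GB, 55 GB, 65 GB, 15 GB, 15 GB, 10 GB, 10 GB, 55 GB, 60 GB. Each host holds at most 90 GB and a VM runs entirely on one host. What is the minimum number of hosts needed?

Total = 65 + 60 + 55 + 55 + 55 + 15 + 15 + 10 + 10 = 340 GB.
Lower bound: ⌈340/90⌉ = 4 hosts.
Also, 5 VMs each exceed 45 GB, and no two of those can share a host, so at least 5 hosts are needed.
A packing using 5 hosts:
  host 1: 65 + 15 + 10 = 90
  host 2: 60 + 15 + 10 = 85
  host 3: 55 = 55
  host 4: 55 = 55
  host 5: 55 = 55
This matches the lower bound, so 5 is optimal.

5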